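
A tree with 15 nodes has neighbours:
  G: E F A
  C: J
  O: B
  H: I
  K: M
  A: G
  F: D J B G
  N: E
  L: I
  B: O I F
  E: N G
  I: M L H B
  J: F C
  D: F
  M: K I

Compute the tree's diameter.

Starting from K, a farthest node is N at distance 7.
One longest path: K – M – I – B – F – G – E – N.
So the diameter is 7.

7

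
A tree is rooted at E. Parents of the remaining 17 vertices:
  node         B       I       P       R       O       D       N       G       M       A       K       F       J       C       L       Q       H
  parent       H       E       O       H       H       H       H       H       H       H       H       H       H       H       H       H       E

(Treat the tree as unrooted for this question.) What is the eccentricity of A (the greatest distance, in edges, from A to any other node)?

3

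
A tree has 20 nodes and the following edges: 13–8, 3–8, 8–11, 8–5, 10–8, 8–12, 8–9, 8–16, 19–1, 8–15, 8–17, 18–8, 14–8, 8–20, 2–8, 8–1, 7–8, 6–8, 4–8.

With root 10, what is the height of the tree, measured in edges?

3

The longest root-to-leaf path is 10 → 8 → 1 → 19 (3 edges).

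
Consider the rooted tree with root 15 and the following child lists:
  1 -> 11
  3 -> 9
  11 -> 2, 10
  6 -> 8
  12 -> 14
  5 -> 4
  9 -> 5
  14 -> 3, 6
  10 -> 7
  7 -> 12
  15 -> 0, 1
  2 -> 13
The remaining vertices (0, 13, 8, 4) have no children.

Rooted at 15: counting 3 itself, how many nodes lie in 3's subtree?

4

The subtree rooted at 3 contains: 3, 9, 5, 4 — 4 nodes.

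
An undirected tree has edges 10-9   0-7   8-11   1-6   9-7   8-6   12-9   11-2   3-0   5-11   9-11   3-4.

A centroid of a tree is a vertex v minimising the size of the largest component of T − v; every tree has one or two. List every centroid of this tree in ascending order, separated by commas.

9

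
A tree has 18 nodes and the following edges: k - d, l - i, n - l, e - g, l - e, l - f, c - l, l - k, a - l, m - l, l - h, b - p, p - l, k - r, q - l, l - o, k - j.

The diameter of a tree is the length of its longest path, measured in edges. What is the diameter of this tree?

BFS from g reaches b last, at distance 4; BFS from b confirms no node is farther.
Path: g-e-l-p-b.

4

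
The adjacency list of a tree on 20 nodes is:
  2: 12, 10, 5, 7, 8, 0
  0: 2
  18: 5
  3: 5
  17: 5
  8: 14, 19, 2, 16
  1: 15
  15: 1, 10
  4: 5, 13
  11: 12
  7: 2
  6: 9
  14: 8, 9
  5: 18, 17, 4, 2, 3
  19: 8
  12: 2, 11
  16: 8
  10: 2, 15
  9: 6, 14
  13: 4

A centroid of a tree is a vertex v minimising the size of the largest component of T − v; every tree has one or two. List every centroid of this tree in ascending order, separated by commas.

If 2 is removed the pieces have sizes 6, 6, 3, 2, 1, 1, all ≤ ⌊20/2⌋ = 10.
Every other node leaves some component of size > 10, so the centroid is unique.

2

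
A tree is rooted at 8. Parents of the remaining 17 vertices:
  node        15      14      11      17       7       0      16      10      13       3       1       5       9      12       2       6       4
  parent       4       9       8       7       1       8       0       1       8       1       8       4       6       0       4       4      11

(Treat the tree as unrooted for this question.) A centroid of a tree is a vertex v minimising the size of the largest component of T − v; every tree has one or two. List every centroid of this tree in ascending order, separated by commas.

8

If 8 is removed the pieces have sizes 8, 5, 3, 1, all ≤ ⌊18/2⌋ = 9.
No neighbour of 8 does as well, so 8 is the unique centroid.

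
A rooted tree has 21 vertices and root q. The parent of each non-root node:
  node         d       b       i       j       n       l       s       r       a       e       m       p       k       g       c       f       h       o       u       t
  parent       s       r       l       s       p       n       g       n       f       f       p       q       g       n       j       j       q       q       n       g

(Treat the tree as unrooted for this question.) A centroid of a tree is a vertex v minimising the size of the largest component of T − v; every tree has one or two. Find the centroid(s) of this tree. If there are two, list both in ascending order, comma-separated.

Removing n splits the tree into components of sizes 10, 5, 2, 2, 1; the largest is 10 ≤ ⌊21/2⌋ = 10.
No neighbour of n does as well, so n is the unique centroid.

n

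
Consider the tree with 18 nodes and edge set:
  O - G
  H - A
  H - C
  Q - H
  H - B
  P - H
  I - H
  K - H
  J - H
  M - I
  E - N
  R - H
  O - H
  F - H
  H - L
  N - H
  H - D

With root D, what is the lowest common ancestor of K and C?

K's ancestor chain is K, H, D and C's is C, H, D; they first meet at H.

H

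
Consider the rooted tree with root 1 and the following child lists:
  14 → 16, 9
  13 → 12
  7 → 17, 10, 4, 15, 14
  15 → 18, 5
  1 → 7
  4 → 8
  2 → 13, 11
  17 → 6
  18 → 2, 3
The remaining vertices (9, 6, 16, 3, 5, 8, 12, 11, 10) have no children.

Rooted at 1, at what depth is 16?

Climbing from 16 to the root: 16 – 14 – 7 – 1. That's 3 steps.

3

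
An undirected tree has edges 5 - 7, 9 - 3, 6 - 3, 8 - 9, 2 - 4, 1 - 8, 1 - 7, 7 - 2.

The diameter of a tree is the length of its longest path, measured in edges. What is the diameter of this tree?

7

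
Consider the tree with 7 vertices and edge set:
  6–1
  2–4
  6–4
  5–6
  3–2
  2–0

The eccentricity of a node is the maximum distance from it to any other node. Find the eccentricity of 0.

4

A farthest node from 0 is 1 (5 also at distance 4).
The path 0–2–4–6–1 has 4 edges.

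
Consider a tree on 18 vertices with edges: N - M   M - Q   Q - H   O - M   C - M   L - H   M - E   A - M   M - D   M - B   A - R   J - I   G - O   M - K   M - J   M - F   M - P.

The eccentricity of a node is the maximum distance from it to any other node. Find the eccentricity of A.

Distances from A peak at 4, attained at L.
A–M–Q–H–L

4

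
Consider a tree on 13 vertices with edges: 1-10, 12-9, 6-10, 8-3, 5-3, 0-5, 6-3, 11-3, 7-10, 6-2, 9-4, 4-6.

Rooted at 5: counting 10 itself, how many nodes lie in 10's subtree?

3

The subtree rooted at 10 contains: 10, 1, 7 — 3 nodes.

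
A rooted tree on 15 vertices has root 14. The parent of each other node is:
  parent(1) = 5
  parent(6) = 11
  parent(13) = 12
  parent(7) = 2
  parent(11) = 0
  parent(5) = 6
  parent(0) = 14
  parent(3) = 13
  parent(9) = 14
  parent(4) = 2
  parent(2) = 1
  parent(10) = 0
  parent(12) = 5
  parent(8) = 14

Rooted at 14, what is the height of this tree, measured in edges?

7

7 sits deepest: 14 → 0 → 11 → 6 → 5 → 1 → 2 → 7 — 7 edges from the root.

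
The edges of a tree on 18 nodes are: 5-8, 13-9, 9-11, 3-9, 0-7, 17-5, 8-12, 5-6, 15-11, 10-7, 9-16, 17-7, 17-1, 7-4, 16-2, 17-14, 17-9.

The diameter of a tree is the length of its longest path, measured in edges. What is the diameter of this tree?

6

A longest path is 12 - 8 - 5 - 17 - 9 - 16 - 2, with 6 edges.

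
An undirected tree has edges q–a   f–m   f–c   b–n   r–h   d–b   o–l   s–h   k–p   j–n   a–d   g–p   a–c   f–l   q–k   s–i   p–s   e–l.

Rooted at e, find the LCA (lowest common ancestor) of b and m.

f

Path b→root: b d a c f l e; path m→root: m f l e.
First common node: f.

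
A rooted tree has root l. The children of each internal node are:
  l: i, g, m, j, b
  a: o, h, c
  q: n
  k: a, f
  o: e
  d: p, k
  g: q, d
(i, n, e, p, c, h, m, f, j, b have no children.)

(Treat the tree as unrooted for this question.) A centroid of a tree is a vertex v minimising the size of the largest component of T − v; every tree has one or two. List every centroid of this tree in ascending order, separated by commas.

d

If d is removed the pieces have sizes 8, 7, 1, all ≤ ⌊17/2⌋ = 8.
No neighbour of d does as well, so d is the unique centroid.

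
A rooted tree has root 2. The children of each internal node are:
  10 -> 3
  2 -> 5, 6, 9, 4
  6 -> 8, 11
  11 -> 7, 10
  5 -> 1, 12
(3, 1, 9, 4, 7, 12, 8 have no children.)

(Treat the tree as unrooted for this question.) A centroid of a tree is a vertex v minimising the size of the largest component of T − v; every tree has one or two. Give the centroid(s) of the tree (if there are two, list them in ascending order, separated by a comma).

2, 6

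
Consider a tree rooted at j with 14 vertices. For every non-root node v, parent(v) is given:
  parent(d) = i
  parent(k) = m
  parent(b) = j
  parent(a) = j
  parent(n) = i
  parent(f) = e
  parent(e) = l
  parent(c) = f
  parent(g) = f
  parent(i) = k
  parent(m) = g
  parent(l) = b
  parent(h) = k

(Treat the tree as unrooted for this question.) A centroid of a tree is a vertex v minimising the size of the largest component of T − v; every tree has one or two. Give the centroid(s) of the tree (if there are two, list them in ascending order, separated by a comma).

f, g

If g is removed the pieces have sizes 7, 6, all ≤ ⌊14/2⌋ = 7.
f is adjacent to g and is also a centroid (the largest component after removing it is likewise 7).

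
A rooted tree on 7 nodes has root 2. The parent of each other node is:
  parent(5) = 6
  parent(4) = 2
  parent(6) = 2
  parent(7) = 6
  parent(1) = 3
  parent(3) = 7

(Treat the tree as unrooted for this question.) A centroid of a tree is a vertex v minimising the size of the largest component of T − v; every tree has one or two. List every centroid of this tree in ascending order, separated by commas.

6

Delete 6: the remaining components have sizes 3, 2, 1. Max 3 ≤ 3, so 6 is a centroid.
No neighbour of 6 does as well, so 6 is the unique centroid.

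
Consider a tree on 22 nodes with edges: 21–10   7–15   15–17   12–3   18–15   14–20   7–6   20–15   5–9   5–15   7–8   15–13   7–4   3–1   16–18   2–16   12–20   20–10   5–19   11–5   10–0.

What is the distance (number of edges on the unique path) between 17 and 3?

The path is 17 – 15 – 20 – 12 – 3, which has 4 edges.

4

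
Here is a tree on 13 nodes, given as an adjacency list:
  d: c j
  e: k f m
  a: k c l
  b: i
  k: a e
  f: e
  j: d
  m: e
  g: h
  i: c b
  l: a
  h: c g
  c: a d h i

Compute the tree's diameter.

6

Starting from m, a farthest node is b at distance 6.
One longest path: m–e–k–a–c–i–b.
So the diameter is 6.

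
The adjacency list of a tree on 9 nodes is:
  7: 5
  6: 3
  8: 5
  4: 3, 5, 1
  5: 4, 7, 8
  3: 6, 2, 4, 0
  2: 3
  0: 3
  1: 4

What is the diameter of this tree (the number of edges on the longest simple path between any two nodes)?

A longest path is 7-5-4-3-0, with 4 edges.

4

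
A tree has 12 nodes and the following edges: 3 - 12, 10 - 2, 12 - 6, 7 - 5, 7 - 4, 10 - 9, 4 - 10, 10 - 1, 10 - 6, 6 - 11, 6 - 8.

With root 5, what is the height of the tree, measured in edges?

6

A deepest node is 3, reached by 5 – 7 – 4 – 10 – 6 – 12 – 3.
That path has 6 edges, so the height is 6.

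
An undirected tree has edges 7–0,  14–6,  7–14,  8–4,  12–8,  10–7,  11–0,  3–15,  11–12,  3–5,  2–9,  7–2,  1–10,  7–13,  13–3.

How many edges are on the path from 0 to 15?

4

Walking from 0: 0 - 7 - 13 - 3 - 15. Length 4.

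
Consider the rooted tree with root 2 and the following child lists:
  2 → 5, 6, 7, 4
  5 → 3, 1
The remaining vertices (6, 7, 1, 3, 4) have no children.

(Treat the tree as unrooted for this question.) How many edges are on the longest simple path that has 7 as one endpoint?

The node farthest from 7 is 1 (3 also at distance 3), via 7 – 2 – 5 – 1 — 3 edges.

3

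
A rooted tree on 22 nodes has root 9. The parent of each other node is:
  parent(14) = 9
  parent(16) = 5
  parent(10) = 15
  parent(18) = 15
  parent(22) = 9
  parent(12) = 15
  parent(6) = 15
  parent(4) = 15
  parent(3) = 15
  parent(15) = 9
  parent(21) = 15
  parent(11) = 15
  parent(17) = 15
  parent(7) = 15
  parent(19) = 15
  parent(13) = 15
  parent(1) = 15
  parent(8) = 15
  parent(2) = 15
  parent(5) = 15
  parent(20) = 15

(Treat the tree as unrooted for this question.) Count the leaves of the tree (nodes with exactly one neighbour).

19

Degree-1 nodes: 1, 2, 3, 4, 6, 7, 8, 10, 11, 12, 13, 14, 16, 17, 18, 19, 20, 21, 22 — 19 of them.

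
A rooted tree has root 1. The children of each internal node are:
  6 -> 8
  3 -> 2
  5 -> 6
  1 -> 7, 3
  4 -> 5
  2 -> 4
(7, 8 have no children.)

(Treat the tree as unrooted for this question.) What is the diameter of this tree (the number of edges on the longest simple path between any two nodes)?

7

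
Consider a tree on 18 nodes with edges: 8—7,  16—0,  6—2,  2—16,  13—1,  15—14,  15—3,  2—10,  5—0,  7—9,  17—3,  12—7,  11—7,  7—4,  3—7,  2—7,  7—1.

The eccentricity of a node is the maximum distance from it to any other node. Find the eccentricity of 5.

7

A farthest node from 5 is 14.
The path 5-0-16-2-7-3-15-14 has 7 edges.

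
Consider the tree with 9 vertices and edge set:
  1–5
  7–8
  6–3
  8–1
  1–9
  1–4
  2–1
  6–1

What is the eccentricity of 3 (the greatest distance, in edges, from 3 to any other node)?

4

Distances from 3 peak at 4, attained at 7.
3–6–1–8–7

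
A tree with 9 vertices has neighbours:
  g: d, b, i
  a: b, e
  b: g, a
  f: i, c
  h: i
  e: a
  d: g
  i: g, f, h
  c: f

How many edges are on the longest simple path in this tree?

6

BFS from e reaches c last, at distance 6; BFS from c confirms no node is farther.
Path: e – a – b – g – i – f – c.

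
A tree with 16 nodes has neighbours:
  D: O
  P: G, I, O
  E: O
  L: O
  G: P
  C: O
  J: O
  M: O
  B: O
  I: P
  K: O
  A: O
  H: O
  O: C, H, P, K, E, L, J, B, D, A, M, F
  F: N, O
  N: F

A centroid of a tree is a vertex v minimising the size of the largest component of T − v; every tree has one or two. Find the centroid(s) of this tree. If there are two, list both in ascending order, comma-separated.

O

Removing O splits the tree into components of sizes 3, 2, 1, 1, 1, 1, 1, 1, 1, 1, 1, 1; the largest is 3 ≤ ⌊16/2⌋ = 8.
Every other node leaves some component of size > 8, so the centroid is unique.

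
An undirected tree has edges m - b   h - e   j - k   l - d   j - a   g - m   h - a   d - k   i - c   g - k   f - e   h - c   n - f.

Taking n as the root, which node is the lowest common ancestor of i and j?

i's ancestor chain is i, c, h, e, f, n and j's is j, a, h, e, f, n; they first meet at h.

h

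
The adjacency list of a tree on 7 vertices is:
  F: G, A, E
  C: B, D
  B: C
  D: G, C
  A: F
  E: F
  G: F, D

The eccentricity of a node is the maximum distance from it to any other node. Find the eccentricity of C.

The node farthest from C is E (A also at distance 4), via C – D – G – F – E — 4 edges.

4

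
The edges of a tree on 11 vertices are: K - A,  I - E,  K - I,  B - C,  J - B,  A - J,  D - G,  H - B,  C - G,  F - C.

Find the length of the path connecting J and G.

3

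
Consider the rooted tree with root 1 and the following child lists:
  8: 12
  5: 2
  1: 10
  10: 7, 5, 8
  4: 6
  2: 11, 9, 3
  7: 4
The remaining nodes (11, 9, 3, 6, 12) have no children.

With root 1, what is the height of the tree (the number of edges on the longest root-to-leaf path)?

3 sits deepest: 1–10–5–2–3 — 4 edges from the root.

4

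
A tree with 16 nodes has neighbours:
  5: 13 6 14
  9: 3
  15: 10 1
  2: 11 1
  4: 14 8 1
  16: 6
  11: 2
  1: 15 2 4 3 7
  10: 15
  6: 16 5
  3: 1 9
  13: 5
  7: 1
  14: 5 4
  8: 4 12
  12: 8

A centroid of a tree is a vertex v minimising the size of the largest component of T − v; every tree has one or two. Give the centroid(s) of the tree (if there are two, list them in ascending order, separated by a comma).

Removing 4 splits the tree into components of sizes 8, 5, 2; the largest is 8 ≤ ⌊16/2⌋ = 8.
1 is adjacent to 4 and is also a centroid (the largest component after removing it is likewise 8).

1, 4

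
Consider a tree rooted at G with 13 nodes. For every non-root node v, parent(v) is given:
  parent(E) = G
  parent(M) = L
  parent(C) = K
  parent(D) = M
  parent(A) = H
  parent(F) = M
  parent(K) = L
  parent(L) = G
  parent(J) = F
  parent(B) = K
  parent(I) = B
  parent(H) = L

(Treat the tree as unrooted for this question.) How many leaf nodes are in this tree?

Degree-1 nodes: A, C, D, E, I, J — 6 of them.

6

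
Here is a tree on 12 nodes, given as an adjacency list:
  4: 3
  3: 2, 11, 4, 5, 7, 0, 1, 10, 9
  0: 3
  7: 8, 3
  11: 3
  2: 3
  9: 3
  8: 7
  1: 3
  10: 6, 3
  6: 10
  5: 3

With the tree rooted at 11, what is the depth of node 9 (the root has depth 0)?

11–3–9 — 2 edges.

2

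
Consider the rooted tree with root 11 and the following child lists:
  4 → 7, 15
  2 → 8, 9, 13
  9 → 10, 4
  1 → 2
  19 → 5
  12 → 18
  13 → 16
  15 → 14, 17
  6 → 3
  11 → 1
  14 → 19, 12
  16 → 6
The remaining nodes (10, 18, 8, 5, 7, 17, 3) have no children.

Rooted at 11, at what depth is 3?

6

Climbing from 3 to the root: 3–6–16–13–2–1–11. That's 6 steps.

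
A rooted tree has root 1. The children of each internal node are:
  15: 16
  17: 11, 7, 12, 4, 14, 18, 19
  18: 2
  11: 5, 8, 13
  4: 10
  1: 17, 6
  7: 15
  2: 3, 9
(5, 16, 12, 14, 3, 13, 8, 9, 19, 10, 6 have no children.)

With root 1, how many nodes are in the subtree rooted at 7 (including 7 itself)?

3

7's subtree: {7, 15, 16}, size 3.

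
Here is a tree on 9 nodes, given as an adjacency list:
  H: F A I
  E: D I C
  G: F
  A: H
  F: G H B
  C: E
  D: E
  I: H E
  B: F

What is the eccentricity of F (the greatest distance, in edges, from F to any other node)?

The node farthest from F is D (C also at distance 4), via F-H-I-E-D — 4 edges.

4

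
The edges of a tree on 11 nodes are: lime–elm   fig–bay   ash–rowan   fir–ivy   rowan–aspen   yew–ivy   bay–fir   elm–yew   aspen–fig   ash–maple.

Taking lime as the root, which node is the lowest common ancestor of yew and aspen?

yew

Path yew→root: yew elm lime; path aspen→root: aspen fig bay fir ivy yew elm lime.
First common node: yew.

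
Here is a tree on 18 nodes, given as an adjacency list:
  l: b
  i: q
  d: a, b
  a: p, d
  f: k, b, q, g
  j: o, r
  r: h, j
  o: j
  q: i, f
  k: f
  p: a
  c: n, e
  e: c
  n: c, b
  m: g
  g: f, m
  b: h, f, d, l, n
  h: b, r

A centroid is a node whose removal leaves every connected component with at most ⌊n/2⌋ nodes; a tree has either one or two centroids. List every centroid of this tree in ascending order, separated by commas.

If b is removed the pieces have sizes 6, 4, 3, 3, 1, all ≤ ⌊18/2⌋ = 9.
Every other node leaves some component of size > 9, so the centroid is unique.

b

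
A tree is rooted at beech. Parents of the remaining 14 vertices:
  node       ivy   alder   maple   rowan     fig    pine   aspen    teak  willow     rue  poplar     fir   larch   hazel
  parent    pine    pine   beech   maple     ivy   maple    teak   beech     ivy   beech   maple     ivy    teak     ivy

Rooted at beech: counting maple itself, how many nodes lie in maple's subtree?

Descendants of maple (including itself): maple, pine, poplar, rowan, ivy, alder, fir, willow, fig, hazel. That's 10.

10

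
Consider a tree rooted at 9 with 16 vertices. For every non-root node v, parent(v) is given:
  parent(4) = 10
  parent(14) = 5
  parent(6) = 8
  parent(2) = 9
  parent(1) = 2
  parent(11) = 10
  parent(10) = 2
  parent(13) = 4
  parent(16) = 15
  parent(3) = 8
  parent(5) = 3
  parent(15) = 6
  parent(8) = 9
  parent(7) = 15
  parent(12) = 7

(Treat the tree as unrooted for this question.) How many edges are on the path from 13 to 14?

The path is 13 - 4 - 10 - 2 - 9 - 8 - 3 - 5 - 14, which has 8 edges.

8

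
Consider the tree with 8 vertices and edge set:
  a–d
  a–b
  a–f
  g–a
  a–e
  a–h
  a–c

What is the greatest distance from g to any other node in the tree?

A farthest node from g is d (c, b, f, h, e also at distance 2).
The path g-a-d has 2 edges.

2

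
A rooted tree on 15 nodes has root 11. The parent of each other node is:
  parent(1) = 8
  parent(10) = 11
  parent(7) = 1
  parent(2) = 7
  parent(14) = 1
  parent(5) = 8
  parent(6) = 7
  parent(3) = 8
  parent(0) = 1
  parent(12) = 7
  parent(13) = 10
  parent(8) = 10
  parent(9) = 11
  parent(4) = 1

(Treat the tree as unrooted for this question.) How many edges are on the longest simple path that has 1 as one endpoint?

Distances from 1 peak at 4, attained at 9.
1-8-10-11-9

4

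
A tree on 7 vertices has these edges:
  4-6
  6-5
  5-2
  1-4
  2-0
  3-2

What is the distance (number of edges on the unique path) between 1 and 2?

4

Walking from 1: 1 – 4 – 6 – 5 – 2. Length 4.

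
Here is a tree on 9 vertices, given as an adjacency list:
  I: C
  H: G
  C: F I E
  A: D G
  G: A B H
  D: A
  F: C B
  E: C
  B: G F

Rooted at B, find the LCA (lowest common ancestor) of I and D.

B

Ancestors of I (toward the root): I, C, F, B.
Ancestors of D: D, A, G, B.
The deepest node appearing in both lists is B.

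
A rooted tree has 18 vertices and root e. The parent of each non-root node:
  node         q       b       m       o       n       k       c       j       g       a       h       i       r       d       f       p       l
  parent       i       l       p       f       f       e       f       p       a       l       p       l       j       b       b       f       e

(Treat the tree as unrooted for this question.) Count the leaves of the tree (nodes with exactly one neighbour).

The leaves are c, d, g, h, k, m, n, o, q, r.
That is 10 leaves.

10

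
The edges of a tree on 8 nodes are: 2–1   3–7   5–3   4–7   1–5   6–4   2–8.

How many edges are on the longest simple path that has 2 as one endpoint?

A farthest node from 2 is 6.
The path 2–1–5–3–7–4–6 has 6 edges.

6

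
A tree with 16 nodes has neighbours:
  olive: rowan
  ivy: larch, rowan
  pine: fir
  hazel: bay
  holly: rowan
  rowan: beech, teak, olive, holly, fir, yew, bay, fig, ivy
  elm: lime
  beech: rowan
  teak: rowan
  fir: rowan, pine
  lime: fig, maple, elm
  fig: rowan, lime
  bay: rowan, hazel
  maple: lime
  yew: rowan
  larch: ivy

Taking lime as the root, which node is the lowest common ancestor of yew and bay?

rowan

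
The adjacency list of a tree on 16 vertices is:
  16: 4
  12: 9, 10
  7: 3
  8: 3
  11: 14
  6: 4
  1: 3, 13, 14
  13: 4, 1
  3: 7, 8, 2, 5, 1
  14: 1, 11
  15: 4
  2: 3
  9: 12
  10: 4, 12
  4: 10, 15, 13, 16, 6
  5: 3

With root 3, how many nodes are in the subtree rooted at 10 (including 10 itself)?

Descendants of 10 (including itself): 10, 12, 9. That's 3.

3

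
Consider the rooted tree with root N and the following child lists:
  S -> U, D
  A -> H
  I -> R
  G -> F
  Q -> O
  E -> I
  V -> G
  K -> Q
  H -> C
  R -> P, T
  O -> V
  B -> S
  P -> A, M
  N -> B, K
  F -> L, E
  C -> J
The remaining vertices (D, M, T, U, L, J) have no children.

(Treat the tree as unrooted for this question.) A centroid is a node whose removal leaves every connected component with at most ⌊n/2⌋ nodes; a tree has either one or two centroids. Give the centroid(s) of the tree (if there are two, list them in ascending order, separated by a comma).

F

If F is removed the pieces have sizes 10, 10, 1, all ≤ ⌊22/2⌋ = 11.
Every other node leaves some component of size > 11, so the centroid is unique.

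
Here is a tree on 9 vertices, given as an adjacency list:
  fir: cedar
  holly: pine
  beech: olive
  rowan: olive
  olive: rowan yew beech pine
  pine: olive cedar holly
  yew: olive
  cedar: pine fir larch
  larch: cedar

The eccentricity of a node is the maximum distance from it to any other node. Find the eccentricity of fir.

4

A farthest node from fir is yew (beech, rowan also at distance 4).
The path fir-cedar-pine-olive-yew has 4 edges.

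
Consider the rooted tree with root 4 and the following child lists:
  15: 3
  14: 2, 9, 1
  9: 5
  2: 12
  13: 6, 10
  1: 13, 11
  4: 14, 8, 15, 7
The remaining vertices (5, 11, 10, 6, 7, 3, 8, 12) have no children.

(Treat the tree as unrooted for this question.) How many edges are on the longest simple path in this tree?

6

A longest path is 6 - 13 - 1 - 14 - 4 - 15 - 3, with 6 edges.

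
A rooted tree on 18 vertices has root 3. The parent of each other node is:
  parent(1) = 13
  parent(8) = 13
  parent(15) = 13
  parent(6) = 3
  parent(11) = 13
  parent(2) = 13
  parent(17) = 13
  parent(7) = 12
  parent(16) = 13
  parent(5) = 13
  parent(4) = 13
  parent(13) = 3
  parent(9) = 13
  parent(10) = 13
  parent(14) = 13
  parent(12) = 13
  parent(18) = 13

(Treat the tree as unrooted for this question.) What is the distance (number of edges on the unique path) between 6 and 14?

3

Walking from 6: 6 – 3 – 13 – 14. Length 3.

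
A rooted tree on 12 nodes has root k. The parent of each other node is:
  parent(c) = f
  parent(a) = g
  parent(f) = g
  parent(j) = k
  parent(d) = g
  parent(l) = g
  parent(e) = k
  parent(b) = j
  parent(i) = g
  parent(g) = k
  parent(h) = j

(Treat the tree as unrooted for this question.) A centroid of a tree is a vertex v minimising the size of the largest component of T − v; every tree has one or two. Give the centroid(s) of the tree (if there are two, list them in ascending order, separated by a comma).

g

If g is removed the pieces have sizes 5, 2, 1, 1, 1, 1, all ≤ ⌊12/2⌋ = 6.
Every other node leaves some component of size > 6, so the centroid is unique.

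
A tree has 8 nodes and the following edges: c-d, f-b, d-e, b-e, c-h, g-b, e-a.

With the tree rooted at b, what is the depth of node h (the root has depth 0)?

b–e–d–c–h — 4 edges.

4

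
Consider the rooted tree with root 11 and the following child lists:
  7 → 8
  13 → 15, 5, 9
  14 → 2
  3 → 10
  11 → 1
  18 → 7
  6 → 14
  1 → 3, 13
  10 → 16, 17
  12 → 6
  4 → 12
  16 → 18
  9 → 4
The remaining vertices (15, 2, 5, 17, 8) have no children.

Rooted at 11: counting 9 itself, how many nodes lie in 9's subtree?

6

The subtree rooted at 9 contains: 9, 4, 12, 6, 14, 2 — 6 nodes.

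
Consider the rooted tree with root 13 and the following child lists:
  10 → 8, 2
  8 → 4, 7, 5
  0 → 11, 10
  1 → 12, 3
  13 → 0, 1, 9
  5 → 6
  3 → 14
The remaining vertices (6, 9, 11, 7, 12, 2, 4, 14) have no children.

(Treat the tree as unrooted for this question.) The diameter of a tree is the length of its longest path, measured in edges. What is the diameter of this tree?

Starting from 6, a farthest node is 14 at distance 8.
One longest path: 6–5–8–10–0–13–1–3–14.
So the diameter is 8.

8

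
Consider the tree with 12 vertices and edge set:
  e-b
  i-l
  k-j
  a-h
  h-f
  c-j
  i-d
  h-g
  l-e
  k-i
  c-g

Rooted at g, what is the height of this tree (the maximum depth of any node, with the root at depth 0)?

7

A deepest node is b, reached by g–c–j–k–i–l–e–b.
That path has 7 edges, so the height is 7.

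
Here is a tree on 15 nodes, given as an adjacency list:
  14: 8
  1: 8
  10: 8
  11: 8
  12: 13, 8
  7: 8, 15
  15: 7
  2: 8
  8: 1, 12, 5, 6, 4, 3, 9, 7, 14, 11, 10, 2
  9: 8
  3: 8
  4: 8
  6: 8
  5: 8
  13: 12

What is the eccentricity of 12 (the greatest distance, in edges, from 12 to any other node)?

3

The node farthest from 12 is 15, via 12–8–7–15 — 3 edges.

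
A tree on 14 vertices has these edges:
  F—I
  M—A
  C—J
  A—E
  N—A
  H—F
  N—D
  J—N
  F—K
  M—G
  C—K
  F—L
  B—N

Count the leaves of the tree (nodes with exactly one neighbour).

The leaves are B, D, E, G, H, I, L.
That is 7 leaves.

7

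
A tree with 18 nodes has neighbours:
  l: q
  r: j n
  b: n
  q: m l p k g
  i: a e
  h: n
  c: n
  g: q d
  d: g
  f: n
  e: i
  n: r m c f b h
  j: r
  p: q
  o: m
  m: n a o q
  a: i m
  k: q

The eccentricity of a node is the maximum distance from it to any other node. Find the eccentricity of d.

The node farthest from d is j (e also at distance 6), via d-g-q-m-n-r-j — 6 edges.

6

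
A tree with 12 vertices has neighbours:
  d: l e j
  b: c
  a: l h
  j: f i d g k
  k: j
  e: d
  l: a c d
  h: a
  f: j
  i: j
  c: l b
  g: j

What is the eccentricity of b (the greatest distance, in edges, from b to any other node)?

A farthest node from b is k (f, i, g also at distance 5).
The path b-c-l-d-j-k has 5 edges.

5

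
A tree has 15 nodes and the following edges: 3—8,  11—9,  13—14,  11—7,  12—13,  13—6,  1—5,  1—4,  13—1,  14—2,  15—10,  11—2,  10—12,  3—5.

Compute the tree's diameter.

8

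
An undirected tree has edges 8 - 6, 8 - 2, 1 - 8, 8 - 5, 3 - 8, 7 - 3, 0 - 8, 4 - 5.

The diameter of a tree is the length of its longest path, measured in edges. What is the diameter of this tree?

4

BFS from 7 reaches 4 last, at distance 4; BFS from 4 confirms no node is farther.
Path: 7-3-8-5-4.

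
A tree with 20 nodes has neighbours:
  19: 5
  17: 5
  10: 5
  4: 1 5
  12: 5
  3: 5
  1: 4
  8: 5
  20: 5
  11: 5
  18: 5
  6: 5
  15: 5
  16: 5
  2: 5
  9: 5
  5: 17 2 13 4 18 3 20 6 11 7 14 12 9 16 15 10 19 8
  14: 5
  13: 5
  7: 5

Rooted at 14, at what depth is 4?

2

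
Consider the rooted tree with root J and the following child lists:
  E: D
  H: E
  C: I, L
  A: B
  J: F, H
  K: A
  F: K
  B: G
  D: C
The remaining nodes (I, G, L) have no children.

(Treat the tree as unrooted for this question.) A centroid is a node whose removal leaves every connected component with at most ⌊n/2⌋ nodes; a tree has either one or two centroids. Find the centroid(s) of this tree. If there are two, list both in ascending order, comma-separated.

If H is removed the pieces have sizes 6, 5, all ≤ ⌊12/2⌋ = 6.
Its neighbour J also leaves a largest component of size 6, so both are centroids.

H, J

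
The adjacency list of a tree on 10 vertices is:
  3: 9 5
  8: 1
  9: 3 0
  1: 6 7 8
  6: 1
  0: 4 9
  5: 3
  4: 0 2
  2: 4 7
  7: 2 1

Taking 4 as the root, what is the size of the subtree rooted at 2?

2's subtree: {2, 7, 1, 8, 6}, size 5.

5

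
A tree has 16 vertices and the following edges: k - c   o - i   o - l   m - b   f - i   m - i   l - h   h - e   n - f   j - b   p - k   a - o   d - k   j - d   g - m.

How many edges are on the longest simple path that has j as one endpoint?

The node farthest from j is e, via j-b-m-i-o-l-h-e — 7 edges.

7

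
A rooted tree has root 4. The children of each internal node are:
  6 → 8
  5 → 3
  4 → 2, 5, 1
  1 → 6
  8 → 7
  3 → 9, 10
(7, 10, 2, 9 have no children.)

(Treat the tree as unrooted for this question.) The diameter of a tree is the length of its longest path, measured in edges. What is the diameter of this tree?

Starting from 10, a farthest node is 7 at distance 7.
One longest path: 10 – 3 – 5 – 4 – 1 – 6 – 8 – 7.
So the diameter is 7.

7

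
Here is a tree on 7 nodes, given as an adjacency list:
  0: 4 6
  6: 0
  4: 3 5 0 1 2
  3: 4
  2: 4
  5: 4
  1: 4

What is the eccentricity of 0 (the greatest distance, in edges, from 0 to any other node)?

2

Distances from 0 peak at 2, attained at 3 (2, 5, 1 also at distance 2).
0–4–3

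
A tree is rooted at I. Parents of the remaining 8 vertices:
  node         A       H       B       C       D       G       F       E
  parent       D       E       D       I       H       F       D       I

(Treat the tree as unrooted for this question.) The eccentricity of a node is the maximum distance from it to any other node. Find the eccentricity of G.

Distances from G peak at 6, attained at C.
G-F-D-H-E-I-C

6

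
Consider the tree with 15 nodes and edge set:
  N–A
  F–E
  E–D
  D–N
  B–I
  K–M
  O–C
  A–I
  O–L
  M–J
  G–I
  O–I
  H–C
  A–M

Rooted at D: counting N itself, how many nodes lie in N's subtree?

Descendants of N (including itself): N, A, I, M, O, G, B, K, J, C, L, H. That's 12.

12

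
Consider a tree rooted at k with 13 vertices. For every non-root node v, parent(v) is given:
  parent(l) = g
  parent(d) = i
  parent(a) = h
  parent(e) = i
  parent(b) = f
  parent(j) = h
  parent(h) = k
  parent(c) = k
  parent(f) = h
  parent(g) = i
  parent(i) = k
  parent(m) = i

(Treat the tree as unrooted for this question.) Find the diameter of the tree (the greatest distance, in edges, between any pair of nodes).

6

Starting from l, a farthest node is b at distance 6.
One longest path: l–g–i–k–h–f–b.
So the diameter is 6.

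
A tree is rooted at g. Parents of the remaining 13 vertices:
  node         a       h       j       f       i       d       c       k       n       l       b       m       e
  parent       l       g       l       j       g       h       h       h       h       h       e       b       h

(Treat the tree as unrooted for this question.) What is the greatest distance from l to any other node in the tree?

4

Distances from l peak at 4, attained at m.
l – h – e – b – m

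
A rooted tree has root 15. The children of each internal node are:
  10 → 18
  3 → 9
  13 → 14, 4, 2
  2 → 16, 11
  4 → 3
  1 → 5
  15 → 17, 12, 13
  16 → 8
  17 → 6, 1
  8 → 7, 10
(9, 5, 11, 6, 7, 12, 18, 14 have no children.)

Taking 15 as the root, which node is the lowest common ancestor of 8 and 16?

16

Ancestors of 8 (toward the root): 8, 16, 2, 13, 15.
Ancestors of 16: 16, 2, 13, 15.
The deepest node appearing in both lists is 16.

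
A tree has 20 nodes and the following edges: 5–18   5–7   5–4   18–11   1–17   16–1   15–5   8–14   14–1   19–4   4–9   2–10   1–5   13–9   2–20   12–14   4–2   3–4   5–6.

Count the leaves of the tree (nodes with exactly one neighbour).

13

The leaves are 3, 6, 7, 8, 10, 11, 12, 13, 15, 16, 17, 19, 20.
That is 13 leaves.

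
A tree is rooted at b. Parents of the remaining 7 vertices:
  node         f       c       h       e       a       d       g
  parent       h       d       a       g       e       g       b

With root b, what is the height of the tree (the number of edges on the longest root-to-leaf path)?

5

f sits deepest: b → g → e → a → h → f — 5 edges from the root.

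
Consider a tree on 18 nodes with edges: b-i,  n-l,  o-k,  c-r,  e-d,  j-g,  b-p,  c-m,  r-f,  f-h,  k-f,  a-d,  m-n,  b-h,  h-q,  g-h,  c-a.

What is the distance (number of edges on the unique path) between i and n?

7

The path is i–b–h–f–r–c–m–n, which has 7 edges.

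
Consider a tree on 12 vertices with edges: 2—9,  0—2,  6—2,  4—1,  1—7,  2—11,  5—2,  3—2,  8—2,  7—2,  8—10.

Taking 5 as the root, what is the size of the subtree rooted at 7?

3

The subtree rooted at 7 contains: 7, 1, 4 — 3 nodes.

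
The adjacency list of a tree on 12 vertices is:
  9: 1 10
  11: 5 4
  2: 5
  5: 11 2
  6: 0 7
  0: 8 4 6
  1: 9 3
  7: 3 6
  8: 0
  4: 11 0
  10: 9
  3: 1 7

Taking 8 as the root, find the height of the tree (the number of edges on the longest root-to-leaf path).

7

10 sits deepest: 8–0–6–7–3–1–9–10 — 7 edges from the root.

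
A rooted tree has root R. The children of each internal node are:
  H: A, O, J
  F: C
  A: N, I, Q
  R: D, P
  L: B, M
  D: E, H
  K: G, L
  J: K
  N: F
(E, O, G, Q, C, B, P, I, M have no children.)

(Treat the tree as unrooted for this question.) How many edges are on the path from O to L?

4

The path is O - H - J - K - L, which has 4 edges.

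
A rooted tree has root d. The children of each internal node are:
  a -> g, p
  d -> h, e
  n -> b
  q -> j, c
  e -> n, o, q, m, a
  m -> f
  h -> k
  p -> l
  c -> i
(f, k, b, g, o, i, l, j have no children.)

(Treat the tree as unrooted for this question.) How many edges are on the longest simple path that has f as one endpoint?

5

Distances from f peak at 5, attained at i (k, l also at distance 5).
f-m-e-q-c-i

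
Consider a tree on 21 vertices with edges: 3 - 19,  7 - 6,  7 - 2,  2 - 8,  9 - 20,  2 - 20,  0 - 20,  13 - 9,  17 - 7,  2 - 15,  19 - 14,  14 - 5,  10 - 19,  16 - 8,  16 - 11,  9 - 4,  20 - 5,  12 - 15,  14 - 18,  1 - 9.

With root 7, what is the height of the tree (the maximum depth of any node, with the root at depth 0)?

10 sits deepest: 7 → 2 → 20 → 5 → 14 → 19 → 10 — 6 edges from the root.

6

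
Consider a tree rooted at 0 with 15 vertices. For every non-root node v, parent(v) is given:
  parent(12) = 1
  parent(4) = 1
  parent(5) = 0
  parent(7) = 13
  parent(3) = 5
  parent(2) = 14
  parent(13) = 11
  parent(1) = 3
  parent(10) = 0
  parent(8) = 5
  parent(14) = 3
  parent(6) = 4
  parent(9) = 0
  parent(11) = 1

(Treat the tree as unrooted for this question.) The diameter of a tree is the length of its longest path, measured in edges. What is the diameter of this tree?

7

Starting from 7, a farthest node is 10 at distance 7.
One longest path: 7 – 13 – 11 – 1 – 3 – 5 – 0 – 10.
So the diameter is 7.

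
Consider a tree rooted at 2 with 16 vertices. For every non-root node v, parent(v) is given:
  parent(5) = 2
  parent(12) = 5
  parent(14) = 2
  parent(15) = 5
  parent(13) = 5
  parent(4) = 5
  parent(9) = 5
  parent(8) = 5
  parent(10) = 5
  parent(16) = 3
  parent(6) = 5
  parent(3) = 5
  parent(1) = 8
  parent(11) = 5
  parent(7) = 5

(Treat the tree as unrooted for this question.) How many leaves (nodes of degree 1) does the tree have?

12

Degree-1 nodes: 1, 4, 6, 7, 9, 10, 11, 12, 13, 14, 15, 16 — 12 of them.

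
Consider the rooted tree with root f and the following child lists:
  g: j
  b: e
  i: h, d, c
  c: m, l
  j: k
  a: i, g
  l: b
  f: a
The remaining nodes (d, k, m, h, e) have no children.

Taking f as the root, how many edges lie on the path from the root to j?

f – a – g – j — 3 edges.

3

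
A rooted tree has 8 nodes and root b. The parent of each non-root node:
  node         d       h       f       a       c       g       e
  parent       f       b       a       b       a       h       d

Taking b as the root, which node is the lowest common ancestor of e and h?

Ancestors of e (toward the root): e, d, f, a, b.
Ancestors of h: h, b.
The deepest node appearing in both lists is b.

b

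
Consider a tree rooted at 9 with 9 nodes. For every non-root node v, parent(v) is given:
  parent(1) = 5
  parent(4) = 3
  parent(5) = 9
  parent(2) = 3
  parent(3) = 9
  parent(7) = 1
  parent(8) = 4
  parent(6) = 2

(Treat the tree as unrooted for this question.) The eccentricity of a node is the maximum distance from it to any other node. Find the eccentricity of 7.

6

Distances from 7 peak at 6, attained at 6 (8 also at distance 6).
7–1–5–9–3–2–6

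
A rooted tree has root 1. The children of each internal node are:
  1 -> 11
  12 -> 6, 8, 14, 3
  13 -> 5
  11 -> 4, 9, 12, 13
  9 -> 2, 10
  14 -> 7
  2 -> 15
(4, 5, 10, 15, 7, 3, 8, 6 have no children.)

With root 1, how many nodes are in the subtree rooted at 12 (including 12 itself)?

The subtree rooted at 12 contains: 12, 6, 14, 8, 3, 7 — 6 nodes.

6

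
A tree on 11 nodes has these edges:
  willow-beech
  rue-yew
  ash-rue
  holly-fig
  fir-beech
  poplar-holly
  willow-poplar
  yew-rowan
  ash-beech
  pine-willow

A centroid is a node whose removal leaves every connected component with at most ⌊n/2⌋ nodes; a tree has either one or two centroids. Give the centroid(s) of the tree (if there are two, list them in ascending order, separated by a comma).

beech

Removing beech splits the tree into components of sizes 5, 4, 1; the largest is 5 ≤ ⌊11/2⌋ = 5.
Every other node leaves some component of size > 5, so the centroid is unique.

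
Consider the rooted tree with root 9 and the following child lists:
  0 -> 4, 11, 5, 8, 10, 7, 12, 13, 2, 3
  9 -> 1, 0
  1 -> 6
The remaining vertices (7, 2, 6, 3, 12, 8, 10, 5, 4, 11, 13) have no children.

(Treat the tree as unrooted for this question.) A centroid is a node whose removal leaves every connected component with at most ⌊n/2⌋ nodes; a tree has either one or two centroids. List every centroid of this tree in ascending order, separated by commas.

If 0 is removed the pieces have sizes 3, 1, 1, 1, 1, 1, 1, 1, 1, 1, 1, all ≤ ⌊14/2⌋ = 7.
Every other node leaves some component of size > 7, so the centroid is unique.

0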